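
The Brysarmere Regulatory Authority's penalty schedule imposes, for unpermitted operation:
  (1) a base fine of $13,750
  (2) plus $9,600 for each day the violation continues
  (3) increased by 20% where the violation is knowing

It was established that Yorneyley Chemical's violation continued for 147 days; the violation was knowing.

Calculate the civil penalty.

Per-day component: 147 × $9,600 = $1,411,200
Base plus per-day: $13,750 + $1,411,200 = $1,424,950
Enhancement: 20% of $1,424,950 = $284,990
Enhanced fine: $1,424,950 + $284,990 = $1,709,940

$1,709,940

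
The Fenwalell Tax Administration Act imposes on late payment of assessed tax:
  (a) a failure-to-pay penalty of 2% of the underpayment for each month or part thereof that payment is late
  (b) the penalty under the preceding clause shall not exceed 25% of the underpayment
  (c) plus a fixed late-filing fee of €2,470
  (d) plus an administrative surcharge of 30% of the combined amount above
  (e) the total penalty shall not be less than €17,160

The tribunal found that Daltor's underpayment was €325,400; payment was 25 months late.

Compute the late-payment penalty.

€108,966

Accrued rate: 2% × 25 = 50%, capped at 25% → 25%
Failure-to-pay penalty: 25% of €325,400 = €81,350
Penalty before surcharge: €81,350 + €2,470 = €83,820
Administrative surcharge: 30% of €83,820 = €25,146
Total penalty: €83,820 + €25,146 = €108,966
Minimum €17,160: €108,966 meets the minimum, no increase.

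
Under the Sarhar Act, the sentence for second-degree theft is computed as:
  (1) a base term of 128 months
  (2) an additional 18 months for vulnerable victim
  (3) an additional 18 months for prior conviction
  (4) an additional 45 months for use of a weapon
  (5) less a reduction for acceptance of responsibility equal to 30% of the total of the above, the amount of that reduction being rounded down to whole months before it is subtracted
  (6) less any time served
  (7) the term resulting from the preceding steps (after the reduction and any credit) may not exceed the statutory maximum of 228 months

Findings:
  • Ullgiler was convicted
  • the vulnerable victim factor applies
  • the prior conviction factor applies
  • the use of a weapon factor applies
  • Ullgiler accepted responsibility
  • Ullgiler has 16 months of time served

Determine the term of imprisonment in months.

Vulnerable victim enhancement: +18 months
Prior conviction enhancement: +18 months
Use of a weapon enhancement: +45 months
Adjusted term: 128 months + 18 months + 18 months + 45 months = 209 months
Acceptance of responsibility reduction: 30% of 209 months = 62 months (rounded down)
After reduction: 209 − 62 = 147 months
Less time served: 147 months − 16 months = 131 months
Cap at 228 months: 131 months is within the cap, no reduction.

131 months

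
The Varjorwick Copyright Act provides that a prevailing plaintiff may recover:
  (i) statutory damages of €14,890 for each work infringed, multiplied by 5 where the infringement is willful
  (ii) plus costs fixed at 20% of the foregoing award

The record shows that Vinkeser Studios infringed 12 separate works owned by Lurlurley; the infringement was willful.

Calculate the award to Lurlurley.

Award: €1,072,080

Statutory damages: 12 × €14,890 = €178,680
Multiplied by 5: 5 × €178,680 = €893,400
Costs: 20% of €893,400 = €178,680
Award plus costs: €893,400 + €178,680 = €1,072,080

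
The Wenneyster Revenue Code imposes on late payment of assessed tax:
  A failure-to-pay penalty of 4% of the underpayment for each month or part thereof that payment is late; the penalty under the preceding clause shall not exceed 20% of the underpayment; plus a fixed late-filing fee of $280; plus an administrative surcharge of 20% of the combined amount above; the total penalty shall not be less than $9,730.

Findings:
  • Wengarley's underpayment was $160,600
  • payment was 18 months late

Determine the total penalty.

$38,880

Accrued rate: 4% × 18 = 72%, capped at 20% → 20%
Failure-to-pay penalty: 20% of $160,600 = $32,120
Penalty before surcharge: $32,120 + $280 = $32,400
Administrative surcharge: 20% of $32,400 = $6,480
Total penalty: $32,400 + $6,480 = $38,880
Minimum $9,730: $38,880 meets the minimum, no increase.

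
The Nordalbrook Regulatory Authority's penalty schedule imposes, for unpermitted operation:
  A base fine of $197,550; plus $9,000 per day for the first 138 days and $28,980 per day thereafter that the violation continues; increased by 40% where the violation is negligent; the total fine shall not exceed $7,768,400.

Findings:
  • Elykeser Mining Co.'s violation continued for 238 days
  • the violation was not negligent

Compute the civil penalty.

First 138 days: 138 × $9,000 = $1,242,000
Remaining days: (238 − 138) × $28,980 = $2,898,000
Per-day component: $1,242,000 + $2,898,000 = $4,140,000
Base plus per-day: $197,550 + $4,140,000 = $4,337,550
The violation was not negligent: no 40% increase.
Cap at $7,768,400: $4,337,550 is within the cap, no reduction.

$4,337,550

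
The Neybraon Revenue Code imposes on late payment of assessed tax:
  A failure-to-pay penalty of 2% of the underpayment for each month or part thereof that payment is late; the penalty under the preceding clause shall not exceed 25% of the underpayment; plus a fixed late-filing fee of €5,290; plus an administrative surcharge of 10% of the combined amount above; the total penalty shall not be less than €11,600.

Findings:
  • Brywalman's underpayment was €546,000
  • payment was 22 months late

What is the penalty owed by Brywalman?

€155,969

Accrued rate: 2% × 22 = 44%, capped at 25% → 25%
Failure-to-pay penalty: 25% of €546,000 = €136,500
Penalty before surcharge: €136,500 + €5,290 = €141,790
Administrative surcharge: 10% of €141,790 = €14,179
Total penalty: €141,790 + €14,179 = €155,969
Minimum €11,600: €155,969 meets the minimum, no increase.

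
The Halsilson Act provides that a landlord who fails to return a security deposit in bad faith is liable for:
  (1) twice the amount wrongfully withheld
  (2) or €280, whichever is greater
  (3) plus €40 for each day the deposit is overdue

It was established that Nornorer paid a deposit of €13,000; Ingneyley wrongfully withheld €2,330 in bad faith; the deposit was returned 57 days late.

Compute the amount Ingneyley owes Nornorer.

€6,940

Doubled: 2 × €2,330 = €4,660
Minimum €280: €4,660 meets the minimum, no increase.
Late-return penalty: 57 × €40 = €2,280
Damages plus late penalty: €4,660 + €2,280 = €6,940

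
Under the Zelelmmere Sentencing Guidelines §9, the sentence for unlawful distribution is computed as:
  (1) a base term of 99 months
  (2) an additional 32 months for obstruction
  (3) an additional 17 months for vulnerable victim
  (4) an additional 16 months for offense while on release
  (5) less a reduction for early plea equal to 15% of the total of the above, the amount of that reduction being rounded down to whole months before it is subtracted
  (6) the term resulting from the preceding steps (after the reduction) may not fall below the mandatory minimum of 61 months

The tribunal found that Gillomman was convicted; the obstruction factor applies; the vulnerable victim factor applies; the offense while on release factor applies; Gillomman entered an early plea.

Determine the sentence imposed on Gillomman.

Obstruction enhancement: +32 months
Vulnerable victim enhancement: +17 months
Offense while on release enhancement: +16 months
Adjusted term: 99 months + 32 months + 17 months + 16 months = 164 months
Early plea reduction: 15% of 164 months = 24 months (rounded down)
After reduction: 164 − 24 = 140 months
Minimum 61 months: 140 months meets the minimum, no increase.

Sentence: 140 months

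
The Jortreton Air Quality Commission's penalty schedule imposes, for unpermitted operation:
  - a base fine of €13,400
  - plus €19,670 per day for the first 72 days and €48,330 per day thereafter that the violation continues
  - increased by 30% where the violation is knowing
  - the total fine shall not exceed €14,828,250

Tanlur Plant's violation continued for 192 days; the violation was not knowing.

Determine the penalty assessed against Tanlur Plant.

€7,229,240

First 72 days: 72 × €19,670 = €1,416,240
Remaining days: (192 − 72) × €48,330 = €5,799,600
Per-day component: €1,416,240 + €5,799,600 = €7,215,840
Base plus per-day: €13,400 + €7,215,840 = €7,229,240
The violation was not knowing: no 30% increase.
Cap at €14,828,250: €7,229,240 is within the cap, no reduction.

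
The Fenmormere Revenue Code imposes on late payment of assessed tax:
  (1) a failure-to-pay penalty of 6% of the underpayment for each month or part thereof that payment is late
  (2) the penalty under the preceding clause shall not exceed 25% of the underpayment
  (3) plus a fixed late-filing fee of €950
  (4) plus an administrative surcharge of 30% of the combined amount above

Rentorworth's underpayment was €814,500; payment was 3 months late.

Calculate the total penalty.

Accrued rate: 6% × 3 = 18%, capped at 25% → 18%
Failure-to-pay penalty: 18% of €814,500 = €146,610
Penalty before surcharge: €146,610 + €950 = €147,560
Administrative surcharge: 30% of €147,560 = €44,268
Total penalty: €147,560 + €44,268 = €191,828

€191,828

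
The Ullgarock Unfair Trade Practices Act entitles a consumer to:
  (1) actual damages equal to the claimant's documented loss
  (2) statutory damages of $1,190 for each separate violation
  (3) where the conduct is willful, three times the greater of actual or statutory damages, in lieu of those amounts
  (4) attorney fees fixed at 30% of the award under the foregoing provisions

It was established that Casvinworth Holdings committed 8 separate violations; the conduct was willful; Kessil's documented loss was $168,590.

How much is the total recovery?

Statutory damages: 8 × $1,190 = $9,520
Greater of actual damages ($168,590) or statutory damages ($9,520): $168,590
Trebled: 3 × $168,590 = $505,770
Attorney fees: 30% of $505,770 = $151,731
Total recovery: $505,770 + $151,731 = $657,501

$657,501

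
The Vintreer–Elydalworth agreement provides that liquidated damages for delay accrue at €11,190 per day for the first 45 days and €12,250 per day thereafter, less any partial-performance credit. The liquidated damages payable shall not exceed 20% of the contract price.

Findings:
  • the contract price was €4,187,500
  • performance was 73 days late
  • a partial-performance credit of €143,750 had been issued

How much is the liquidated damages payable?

€702,800

First 45 days: 45 × €11,190 = €503,550
Remaining days: (73 − 45) × €12,250 = €343,000
Accrued per-day damages: €503,550 + €343,000 = €846,550
Less partial-performance credit: €846,550 − €143,750 = €702,800
Cap: 20% of €4,187,500 = €837,500
Cap at €837,500: €702,800 is within the cap, no reduction.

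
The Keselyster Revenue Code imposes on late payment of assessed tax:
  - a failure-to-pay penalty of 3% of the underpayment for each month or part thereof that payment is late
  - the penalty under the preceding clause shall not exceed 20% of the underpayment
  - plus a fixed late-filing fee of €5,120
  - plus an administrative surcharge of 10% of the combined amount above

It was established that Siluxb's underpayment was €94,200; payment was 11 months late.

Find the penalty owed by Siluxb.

Accrued rate: 3% × 11 = 33%, capped at 20% → 20%
Failure-to-pay penalty: 20% of €94,200 = €18,840
Penalty before surcharge: €18,840 + €5,120 = €23,960
Administrative surcharge: 10% of €23,960 = €2,396
Total penalty: €23,960 + €2,396 = €26,356

Penalty: €26,356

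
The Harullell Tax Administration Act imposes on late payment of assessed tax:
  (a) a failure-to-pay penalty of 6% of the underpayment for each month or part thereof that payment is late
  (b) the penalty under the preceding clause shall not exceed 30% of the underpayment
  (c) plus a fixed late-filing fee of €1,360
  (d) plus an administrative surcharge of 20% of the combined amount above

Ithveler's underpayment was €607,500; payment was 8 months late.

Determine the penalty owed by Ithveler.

€220,332

Accrued rate: 6% × 8 = 48%, capped at 30% → 30%
Failure-to-pay penalty: 30% of €607,500 = €182,250
Penalty before surcharge: €182,250 + €1,360 = €183,610
Administrative surcharge: 20% of €183,610 = €36,722
Total penalty: €183,610 + €36,722 = €220,332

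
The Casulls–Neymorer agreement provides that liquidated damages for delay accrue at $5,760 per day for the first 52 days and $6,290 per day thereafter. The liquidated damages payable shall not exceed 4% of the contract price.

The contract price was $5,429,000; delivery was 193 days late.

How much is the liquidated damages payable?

$217,160

First 52 days: 52 × $5,760 = $299,520
Remaining days: (193 − 52) × $6,290 = $886,890
Accrued per-day damages: $299,520 + $886,890 = $1,186,410
Cap: 4% of $5,429,000 = $217,160
Cap at $217,160: $1,186,410 exceeds the cap → $217,160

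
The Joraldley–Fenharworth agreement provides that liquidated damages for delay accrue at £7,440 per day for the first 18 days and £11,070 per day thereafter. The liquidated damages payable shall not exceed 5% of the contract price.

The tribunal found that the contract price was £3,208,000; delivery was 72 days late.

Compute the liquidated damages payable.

First 18 days: 18 × £7,440 = £133,920
Remaining days: (72 − 18) × £11,070 = £597,780
Accrued per-day damages: £133,920 + £597,780 = £731,700
Cap: 5% of £3,208,000 = £160,400
Cap at £160,400: £731,700 exceeds the cap → £160,400

Liquidated damages: £160,400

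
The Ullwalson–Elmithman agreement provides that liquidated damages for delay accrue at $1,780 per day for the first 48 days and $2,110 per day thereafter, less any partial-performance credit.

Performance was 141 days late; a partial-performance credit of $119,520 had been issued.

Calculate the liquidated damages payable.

First 48 days: 48 × $1,780 = $85,440
Remaining days: (141 − 48) × $2,110 = $196,230
Accrued per-day damages: $85,440 + $196,230 = $281,670
Less partial-performance credit: $281,670 − $119,520 = $162,150

$162,150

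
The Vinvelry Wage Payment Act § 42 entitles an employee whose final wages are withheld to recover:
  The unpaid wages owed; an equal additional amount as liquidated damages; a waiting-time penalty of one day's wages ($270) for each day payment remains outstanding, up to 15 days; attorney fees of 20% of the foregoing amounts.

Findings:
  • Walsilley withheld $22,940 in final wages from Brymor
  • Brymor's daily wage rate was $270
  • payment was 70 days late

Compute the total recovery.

Liquidated damages (equal amount): $22,940
Penalty days: min(70, 15) = 15
Waiting-time penalty: 15 × $270 = $4,050
Subtotal: $22,940 + $22,940 + $4,050 = $49,930
Attorney fees: 20% of $49,930 = $9,986
Total award: $49,930 + $9,986 = $59,916

Total award: $59,916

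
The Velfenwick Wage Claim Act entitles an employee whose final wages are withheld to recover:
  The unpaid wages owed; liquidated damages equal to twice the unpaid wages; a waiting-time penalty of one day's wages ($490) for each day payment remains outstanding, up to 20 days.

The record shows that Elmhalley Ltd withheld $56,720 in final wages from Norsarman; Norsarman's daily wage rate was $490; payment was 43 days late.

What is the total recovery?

Total award: $179,960

Doubled: 2 × $56,720 = $113,440
Penalty days: min(43, 20) = 20
Waiting-time penalty: 20 × $490 = $9,800
Total award: $56,720 + $113,440 + $9,800 = $179,960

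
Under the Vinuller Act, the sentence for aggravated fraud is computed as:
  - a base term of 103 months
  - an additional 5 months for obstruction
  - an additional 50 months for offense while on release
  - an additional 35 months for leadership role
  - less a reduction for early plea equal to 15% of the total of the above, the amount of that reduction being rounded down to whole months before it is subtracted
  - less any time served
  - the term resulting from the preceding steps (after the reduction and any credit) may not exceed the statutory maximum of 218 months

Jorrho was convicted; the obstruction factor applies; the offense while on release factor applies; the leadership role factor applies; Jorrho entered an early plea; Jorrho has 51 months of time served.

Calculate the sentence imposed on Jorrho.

114 months

Obstruction enhancement: +5 months
Offense while on release enhancement: +50 months
Leadership role enhancement: +35 months
Adjusted term: 103 months + 5 months + 50 months + 35 months = 193 months
Early plea reduction: 15% of 193 months = 28 months (rounded down)
After reduction: 193 − 28 = 165 months
Less time served: 165 months − 51 months = 114 months
Cap at 218 months: 114 months is within the cap, no reduction.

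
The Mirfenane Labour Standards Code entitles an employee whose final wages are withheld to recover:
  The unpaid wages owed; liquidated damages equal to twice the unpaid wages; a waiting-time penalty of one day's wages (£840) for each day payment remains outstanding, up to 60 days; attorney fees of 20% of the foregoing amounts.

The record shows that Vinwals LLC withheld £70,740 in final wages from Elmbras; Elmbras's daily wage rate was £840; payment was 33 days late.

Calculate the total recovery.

£287,928

Doubled: 2 × £70,740 = £141,480
Penalty days: min(33, 60) = 33
Waiting-time penalty: 33 × £840 = £27,720
Subtotal: £70,740 + £141,480 + £27,720 = £239,940
Attorney fees: 20% of £239,940 = £47,988
Total award: £239,940 + £47,988 = £287,928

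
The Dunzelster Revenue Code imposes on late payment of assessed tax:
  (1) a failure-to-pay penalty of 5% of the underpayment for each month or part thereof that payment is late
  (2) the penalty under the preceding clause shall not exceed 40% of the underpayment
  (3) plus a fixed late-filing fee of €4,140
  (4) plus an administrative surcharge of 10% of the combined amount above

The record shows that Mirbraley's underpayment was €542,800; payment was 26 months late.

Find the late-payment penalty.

€243,386

Accrued rate: 5% × 26 = 130%, capped at 40% → 40%
Failure-to-pay penalty: 40% of €542,800 = €217,120
Penalty before surcharge: €217,120 + €4,140 = €221,260
Administrative surcharge: 10% of €221,260 = €22,126
Total penalty: €221,260 + €22,126 = €243,386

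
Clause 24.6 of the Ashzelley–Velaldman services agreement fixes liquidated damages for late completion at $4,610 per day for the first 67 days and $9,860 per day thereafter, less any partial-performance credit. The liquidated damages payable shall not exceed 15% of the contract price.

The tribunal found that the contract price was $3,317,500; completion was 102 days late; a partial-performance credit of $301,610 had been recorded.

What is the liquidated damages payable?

First 67 days: 67 × $4,610 = $308,870
Remaining days: (102 − 67) × $9,860 = $345,100
Accrued per-day damages: $308,870 + $345,100 = $653,970
Less partial-performance credit: $653,970 − $301,610 = $352,360
Cap: 15% of $3,317,500 = $497,625
Cap at $497,625: $352,360 is within the cap, no reduction.

$352,360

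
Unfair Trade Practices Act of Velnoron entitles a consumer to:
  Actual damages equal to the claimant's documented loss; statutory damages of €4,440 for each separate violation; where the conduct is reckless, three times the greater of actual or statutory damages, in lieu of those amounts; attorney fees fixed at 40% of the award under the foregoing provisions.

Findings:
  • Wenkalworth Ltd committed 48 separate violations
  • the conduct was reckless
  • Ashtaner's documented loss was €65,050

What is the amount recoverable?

€895,104

Statutory damages: 48 × €4,440 = €213,120
Greater of actual damages (€65,050) or statutory damages (€213,120): €213,120
Trebled: 3 × €213,120 = €639,360
Attorney fees: 40% of €639,360 = €255,744
Total recovery: €639,360 + €255,744 = €895,104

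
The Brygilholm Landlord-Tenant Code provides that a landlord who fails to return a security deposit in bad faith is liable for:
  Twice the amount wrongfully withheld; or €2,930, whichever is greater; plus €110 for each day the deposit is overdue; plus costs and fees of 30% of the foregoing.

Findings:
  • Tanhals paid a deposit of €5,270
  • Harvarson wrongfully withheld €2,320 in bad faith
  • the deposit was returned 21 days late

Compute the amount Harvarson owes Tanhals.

€9,035

Doubled: 2 × €2,320 = €4,640
Minimum €2,930: €4,640 meets the minimum, no increase.
Late-return penalty: 21 × €110 = €2,310
Damages plus late penalty: €4,640 + €2,310 = €6,950
Costs and fees: 30% of €6,950 = €2,085
Total recovery: €6,950 + €2,085 = €9,035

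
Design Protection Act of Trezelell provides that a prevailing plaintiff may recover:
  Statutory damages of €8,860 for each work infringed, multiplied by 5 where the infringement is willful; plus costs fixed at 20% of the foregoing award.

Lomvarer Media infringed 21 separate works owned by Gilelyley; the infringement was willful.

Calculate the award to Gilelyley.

€1,116,360

Statutory damages: 21 × €8,860 = €186,060
Multiplied by 5: 5 × €186,060 = €930,300
Costs: 20% of €930,300 = €186,060
Award plus costs: €930,300 + €186,060 = €1,116,360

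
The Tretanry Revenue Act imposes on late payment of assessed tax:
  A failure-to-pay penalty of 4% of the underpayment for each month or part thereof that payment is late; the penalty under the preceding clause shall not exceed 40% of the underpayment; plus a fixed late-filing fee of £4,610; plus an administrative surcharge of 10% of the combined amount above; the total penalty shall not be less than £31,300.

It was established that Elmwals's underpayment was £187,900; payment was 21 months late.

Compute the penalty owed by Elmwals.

£87,747

Accrued rate: 4% × 21 = 84%, capped at 40% → 40%
Failure-to-pay penalty: 40% of £187,900 = £75,160
Penalty before surcharge: £75,160 + £4,610 = £79,770
Administrative surcharge: 10% of £79,770 = £7,977
Total penalty: £79,770 + £7,977 = £87,747
Minimum £31,300: £87,747 meets the minimum, no increase.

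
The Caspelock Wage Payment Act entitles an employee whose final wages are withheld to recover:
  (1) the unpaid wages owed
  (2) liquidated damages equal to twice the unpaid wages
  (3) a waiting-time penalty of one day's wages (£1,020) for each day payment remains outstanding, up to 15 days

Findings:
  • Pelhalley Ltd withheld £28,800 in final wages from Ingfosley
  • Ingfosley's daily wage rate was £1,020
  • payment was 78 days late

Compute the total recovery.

£101,700

Doubled: 2 × £28,800 = £57,600
Penalty days: min(78, 15) = 15
Waiting-time penalty: 15 × £1,020 = £15,300
Total award: £28,800 + £57,600 + £15,300 = £101,700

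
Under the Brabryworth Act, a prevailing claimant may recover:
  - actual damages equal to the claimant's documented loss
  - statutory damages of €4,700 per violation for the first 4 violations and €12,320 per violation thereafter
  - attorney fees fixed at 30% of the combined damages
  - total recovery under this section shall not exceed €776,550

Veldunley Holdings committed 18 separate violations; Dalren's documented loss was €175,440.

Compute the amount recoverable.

First 4 violations: 4 × €4,700 = €18,800
Remaining violations: (18 − 4) × €12,320 = €172,480
Statutory damages: €18,800 + €172,480 = €191,280
Combined damages: €175,440 + €191,280 = €366,720
Attorney fees: 30% of €366,720 = €110,016
Total before cap: €366,720 + €110,016 = €476,736
Cap at €776,550: €476,736 is within the cap, no reduction.

€476,736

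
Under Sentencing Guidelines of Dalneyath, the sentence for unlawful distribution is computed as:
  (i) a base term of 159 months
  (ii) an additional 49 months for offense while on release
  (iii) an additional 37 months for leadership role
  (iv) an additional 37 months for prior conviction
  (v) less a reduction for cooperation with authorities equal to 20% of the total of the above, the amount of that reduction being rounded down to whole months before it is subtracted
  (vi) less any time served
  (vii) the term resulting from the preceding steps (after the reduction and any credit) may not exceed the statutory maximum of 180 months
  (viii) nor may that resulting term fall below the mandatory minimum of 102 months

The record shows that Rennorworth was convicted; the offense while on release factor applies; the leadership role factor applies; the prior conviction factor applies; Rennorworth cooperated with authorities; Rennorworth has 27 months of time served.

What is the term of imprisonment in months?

Offense while on release enhancement: +49 months
Leadership role enhancement: +37 months
Prior conviction enhancement: +37 months
Adjusted term: 159 months + 49 months + 37 months + 37 months = 282 months
Cooperation with authorities reduction: 20% of 282 months = 56 months (rounded down)
After reduction: 282 − 56 = 226 months
Less time served: 226 months − 27 months = 199 months
Cap at 180 months: 199 months exceeds the cap → 180 months
Minimum 102 months: 180 months meets the minimum, no increase.

180 months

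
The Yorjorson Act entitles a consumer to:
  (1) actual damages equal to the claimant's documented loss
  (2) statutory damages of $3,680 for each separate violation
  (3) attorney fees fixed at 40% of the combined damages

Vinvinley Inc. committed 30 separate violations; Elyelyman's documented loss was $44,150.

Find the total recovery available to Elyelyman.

$216,370

Statutory damages: 30 × $3,680 = $110,400
Combined damages: $44,150 + $110,400 = $154,550
Attorney fees: 40% of $154,550 = $61,820
Total recovery: $154,550 + $61,820 = $216,370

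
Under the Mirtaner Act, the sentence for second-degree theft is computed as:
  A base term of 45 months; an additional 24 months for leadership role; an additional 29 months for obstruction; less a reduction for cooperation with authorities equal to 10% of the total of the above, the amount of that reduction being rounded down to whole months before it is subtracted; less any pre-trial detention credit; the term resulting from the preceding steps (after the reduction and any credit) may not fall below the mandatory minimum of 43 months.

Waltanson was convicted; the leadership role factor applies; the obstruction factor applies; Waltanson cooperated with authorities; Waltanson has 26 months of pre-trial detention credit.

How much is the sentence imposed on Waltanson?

Leadership role enhancement: +24 months
Obstruction enhancement: +29 months
Adjusted term: 45 months + 24 months + 29 months = 98 months
Cooperation with authorities reduction: 10% of 98 months = 9 months (rounded down)
After reduction: 98 − 9 = 89 months
Less pre-trial detention credit: 89 months − 26 months = 63 months
Minimum 43 months: 63 months meets the minimum, no increase.

63 months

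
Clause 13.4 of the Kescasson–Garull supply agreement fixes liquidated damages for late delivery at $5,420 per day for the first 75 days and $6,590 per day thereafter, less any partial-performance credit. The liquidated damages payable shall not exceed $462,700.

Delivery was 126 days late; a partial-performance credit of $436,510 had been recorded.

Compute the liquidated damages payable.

$306,080

First 75 days: 75 × $5,420 = $406,500
Remaining days: (126 − 75) × $6,590 = $336,090
Accrued per-day damages: $406,500 + $336,090 = $742,590
Less partial-performance credit: $742,590 − $436,510 = $306,080
Cap at $462,700: $306,080 is within the cap, no reduction.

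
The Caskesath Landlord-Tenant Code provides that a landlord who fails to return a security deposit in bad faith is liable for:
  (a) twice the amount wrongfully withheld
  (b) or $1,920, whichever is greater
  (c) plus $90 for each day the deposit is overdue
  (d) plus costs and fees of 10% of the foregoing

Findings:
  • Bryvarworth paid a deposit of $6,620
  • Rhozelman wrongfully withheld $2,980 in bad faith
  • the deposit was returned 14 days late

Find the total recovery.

$7,942

Doubled: 2 × $2,980 = $5,960
Minimum $1,920: $5,960 meets the minimum, no increase.
Late-return penalty: 14 × $90 = $1,260
Damages plus late penalty: $5,960 + $1,260 = $7,220
Costs and fees: 10% of $7,220 = $722
Total recovery: $7,220 + $722 = $7,942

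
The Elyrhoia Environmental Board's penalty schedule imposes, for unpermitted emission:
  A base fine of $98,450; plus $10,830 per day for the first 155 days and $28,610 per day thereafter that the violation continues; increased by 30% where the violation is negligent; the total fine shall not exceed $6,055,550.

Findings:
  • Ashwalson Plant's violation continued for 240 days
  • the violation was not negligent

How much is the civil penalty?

First 155 days: 155 × $10,830 = $1,678,650
Remaining days: (240 − 155) × $28,610 = $2,431,850
Per-day component: $1,678,650 + $2,431,850 = $4,110,500
Base plus per-day: $98,450 + $4,110,500 = $4,208,950
The violation was not negligent: no 30% increase.
Cap at $6,055,550: $4,208,950 is within the cap, no reduction.

Civil penalty: $4,208,950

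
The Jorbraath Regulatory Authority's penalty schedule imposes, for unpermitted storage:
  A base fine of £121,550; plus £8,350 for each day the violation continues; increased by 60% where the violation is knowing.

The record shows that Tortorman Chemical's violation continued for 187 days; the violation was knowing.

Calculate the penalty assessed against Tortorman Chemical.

Per-day component: 187 × £8,350 = £1,561,450
Base plus per-day: £121,550 + £1,561,450 = £1,683,000
Enhancement: 60% of £1,683,000 = £1,009,800
Enhanced fine: £1,683,000 + £1,009,800 = £2,692,800

£2,692,800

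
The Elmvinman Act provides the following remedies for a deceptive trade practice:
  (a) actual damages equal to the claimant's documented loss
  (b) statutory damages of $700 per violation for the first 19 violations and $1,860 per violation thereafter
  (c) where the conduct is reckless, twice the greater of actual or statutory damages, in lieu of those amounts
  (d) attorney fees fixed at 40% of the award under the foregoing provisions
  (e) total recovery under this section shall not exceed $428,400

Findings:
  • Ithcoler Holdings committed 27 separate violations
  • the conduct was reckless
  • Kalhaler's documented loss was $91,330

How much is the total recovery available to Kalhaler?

First 19 violations: 19 × $700 = $13,300
Remaining violations: (27 − 19) × $1,860 = $14,880
Statutory damages: $13,300 + $14,880 = $28,180
Greater of actual damages ($91,330) or statutory damages ($28,180): $91,330
Doubled: 2 × $91,330 = $182,660
Attorney fees: 40% of $182,660 = $73,064
Total before cap: $182,660 + $73,064 = $255,724
Cap at $428,400: $255,724 is within the cap, no reduction.

$255,724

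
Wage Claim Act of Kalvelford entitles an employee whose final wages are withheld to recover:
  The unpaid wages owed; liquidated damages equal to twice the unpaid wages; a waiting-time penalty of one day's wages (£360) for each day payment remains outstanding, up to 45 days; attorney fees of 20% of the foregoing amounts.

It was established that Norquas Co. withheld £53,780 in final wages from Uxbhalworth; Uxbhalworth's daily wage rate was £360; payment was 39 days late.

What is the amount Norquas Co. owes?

Doubled: 2 × £53,780 = £107,560
Penalty days: min(39, 45) = 39
Waiting-time penalty: 39 × £360 = £14,040
Subtotal: £53,780 + £107,560 + £14,040 = £175,380
Attorney fees: 20% of £175,380 = £35,076
Total award: £175,380 + £35,076 = £210,456

£210,456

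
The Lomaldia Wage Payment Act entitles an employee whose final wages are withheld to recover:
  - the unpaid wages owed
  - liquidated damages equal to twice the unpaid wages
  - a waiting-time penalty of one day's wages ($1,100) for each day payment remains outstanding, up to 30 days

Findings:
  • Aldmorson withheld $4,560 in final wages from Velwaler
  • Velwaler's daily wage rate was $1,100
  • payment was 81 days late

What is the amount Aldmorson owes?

Total award: $46,680

Doubled: 2 × $4,560 = $9,120
Penalty days: min(81, 30) = 30
Waiting-time penalty: 30 × $1,100 = $33,000
Total award: $4,560 + $9,120 + $33,000 = $46,680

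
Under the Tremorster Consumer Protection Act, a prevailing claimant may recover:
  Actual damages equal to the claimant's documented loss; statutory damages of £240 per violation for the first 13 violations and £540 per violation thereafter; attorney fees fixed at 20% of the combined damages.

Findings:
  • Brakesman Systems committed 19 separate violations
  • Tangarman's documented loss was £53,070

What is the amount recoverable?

First 13 violations: 13 × £240 = £3,120
Remaining violations: (19 − 13) × £540 = £3,240
Statutory damages: £3,120 + £3,240 = £6,360
Combined damages: £53,070 + £6,360 = £59,430
Attorney fees: 20% of £59,430 = £11,886
Total recovery: £59,430 + £11,886 = £71,316

£71,316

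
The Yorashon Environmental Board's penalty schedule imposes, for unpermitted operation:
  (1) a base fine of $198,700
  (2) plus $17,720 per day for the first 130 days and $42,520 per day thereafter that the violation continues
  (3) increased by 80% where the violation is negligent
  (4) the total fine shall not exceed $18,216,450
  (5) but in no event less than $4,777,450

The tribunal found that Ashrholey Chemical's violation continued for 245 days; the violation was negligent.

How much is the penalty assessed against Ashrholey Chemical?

Civil penalty: $13,305,780

First 130 days: 130 × $17,720 = $2,303,600
Remaining days: (245 − 130) × $42,520 = $4,889,800
Per-day component: $2,303,600 + $4,889,800 = $7,193,400
Base plus per-day: $198,700 + $7,193,400 = $7,392,100
Enhancement: 80% of $7,392,100 = $5,913,680
Enhanced fine: $7,392,100 + $5,913,680 = $13,305,780
Cap at $18,216,450: $13,305,780 is within the cap, no reduction.
Minimum $4,777,450: $13,305,780 meets the minimum, no increase.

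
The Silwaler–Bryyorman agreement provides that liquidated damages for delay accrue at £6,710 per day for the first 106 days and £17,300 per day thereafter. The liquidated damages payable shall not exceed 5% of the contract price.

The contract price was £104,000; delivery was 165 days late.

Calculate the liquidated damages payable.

First 106 days: 106 × £6,710 = £711,260
Remaining days: (165 − 106) × £17,300 = £1,020,700
Accrued per-day damages: £711,260 + £1,020,700 = £1,731,960
Cap: 5% of £104,000 = £5,200
Cap at £5,200: £1,731,960 exceeds the cap → £5,200

Liquidated damages: £5,200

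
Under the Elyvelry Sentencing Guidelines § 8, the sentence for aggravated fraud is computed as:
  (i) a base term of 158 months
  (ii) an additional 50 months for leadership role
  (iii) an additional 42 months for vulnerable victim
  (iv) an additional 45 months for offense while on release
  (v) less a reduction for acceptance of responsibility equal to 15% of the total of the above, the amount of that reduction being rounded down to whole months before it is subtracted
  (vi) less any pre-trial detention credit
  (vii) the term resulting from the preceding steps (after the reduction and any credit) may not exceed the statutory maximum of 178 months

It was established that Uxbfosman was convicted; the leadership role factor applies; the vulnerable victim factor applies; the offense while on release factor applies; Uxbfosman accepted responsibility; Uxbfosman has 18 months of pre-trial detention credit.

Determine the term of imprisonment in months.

178 months

Leadership role enhancement: +50 months
Vulnerable victim enhancement: +42 months
Offense while on release enhancement: +45 months
Adjusted term: 158 months + 50 months + 42 months + 45 months = 295 months
Acceptance of responsibility reduction: 15% of 295 months = 44 months (rounded down)
After reduction: 295 − 44 = 251 months
Less pre-trial detention credit: 251 months − 18 months = 233 months
Cap at 178 months: 233 months exceeds the cap → 178 months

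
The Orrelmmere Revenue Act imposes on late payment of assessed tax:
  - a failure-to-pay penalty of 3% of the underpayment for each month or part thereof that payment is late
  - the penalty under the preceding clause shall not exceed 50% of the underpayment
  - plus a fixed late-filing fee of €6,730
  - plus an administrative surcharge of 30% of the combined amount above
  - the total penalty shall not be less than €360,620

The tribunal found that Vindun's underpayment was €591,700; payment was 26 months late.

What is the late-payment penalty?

Accrued rate: 3% × 26 = 78%, capped at 50% → 50%
Failure-to-pay penalty: 50% of €591,700 = €295,850
Penalty before surcharge: €295,850 + €6,730 = €302,580
Administrative surcharge: 30% of €302,580 = €90,774
Total penalty: €302,580 + €90,774 = €393,354
Minimum €360,620: €393,354 meets the minimum, no increase.

€393,354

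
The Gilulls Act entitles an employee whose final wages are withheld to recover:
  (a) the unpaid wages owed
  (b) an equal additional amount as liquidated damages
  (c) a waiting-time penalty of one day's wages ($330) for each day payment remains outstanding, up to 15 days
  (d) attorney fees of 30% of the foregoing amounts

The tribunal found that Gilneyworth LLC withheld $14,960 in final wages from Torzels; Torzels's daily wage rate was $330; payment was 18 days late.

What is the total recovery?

Liquidated damages (equal amount): $14,960
Penalty days: min(18, 15) = 15
Waiting-time penalty: 15 × $330 = $4,950
Subtotal: $14,960 + $14,960 + $4,950 = $34,870
Attorney fees: 30% of $34,870 = $10,461
Total award: $34,870 + $10,461 = $45,331

$45,331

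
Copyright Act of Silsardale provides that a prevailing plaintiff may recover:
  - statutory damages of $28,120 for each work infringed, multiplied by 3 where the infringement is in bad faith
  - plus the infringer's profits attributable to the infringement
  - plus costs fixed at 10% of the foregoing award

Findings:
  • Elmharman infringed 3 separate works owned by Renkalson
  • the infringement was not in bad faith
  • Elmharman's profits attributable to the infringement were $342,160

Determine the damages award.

$469,172

Statutory damages: 3 × $28,120 = $84,360
Infringement not in bad faith: no ×3 enhancement.
Combined award: $84,360 + $342,160 = $426,520
Costs: 10% of $426,520 = $42,652
Award plus costs: $426,520 + $42,652 = $469,172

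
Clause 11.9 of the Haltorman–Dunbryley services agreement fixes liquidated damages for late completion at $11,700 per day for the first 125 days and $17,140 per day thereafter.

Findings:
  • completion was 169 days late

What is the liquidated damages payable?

First 125 days: 125 × $11,700 = $1,462,500
Remaining days: (169 − 125) × $17,140 = $754,160
Accrued per-day damages: $1,462,500 + $754,160 = $2,216,660

Liquidated damages: $2,216,660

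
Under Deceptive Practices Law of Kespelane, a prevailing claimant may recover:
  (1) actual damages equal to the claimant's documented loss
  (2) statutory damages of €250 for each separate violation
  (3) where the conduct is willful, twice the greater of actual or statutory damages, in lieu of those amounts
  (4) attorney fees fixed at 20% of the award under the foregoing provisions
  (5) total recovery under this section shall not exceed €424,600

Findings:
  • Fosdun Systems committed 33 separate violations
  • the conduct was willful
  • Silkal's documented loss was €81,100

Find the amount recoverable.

€194,640

Statutory damages: 33 × €250 = €8,250
Greater of actual damages (€81,100) or statutory damages (€8,250): €81,100
Doubled: 2 × €81,100 = €162,200
Attorney fees: 20% of €162,200 = €32,440
Total before cap: €162,200 + €32,440 = €194,640
Cap at €424,600: €194,640 is within the cap, no reduction.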